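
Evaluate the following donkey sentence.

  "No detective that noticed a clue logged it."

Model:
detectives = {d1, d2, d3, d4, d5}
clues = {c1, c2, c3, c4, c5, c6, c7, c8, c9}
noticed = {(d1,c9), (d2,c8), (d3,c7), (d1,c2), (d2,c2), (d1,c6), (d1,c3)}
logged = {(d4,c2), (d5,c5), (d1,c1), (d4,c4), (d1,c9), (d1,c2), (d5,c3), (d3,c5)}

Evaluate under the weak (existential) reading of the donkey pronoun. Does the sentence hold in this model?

False

"it" takes "a clue" as antecedent — a donkey pronoun bound across the clause boundary.
Truth condition: for no (d,c) with noticed(d,c) does logged(d,c) hold.
Restrictor pairs — does the scope hold? (d1,c2):holds  (d1,c3):fails  (d1,c6):fails  (d1,c9):holds  (d2,c2):fails  (d2,c8):fails  (d3,c7):fails
Scope holds for 2 pair(s), so the sentence is false.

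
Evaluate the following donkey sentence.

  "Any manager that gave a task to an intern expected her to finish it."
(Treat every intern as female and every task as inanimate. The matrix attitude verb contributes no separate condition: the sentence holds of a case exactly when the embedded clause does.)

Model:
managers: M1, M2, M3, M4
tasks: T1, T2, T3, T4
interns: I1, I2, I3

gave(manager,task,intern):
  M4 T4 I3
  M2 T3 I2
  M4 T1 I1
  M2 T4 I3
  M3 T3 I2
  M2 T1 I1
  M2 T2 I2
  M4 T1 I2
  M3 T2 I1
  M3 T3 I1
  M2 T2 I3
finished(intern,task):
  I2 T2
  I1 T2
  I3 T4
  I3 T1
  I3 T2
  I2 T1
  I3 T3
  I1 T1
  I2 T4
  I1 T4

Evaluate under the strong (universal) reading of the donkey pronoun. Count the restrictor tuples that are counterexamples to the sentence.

"her" takes "an intern" as antecedent and "it" takes "a task"; both are donkey pronouns co-varying with the restrictor.
Strong reading: for every (m,t,i) with gave(m,t,i), finished(i,t).
Restrictor triples: (M2,T1,I1)→finished(I1,T1) ✓  (M2,T2,I2)→finished(I2,T2) ✓  (M2,T2,I3)→finished(I3,T2) ✓  (M2,T3,I2)→finished(I2,T3) ✗  (M2,T4,I3)→finished(I3,T4) ✓  (M3,T2,I1)→finished(I1,T2) ✓  (M3,T3,I1)→finished(I1,T3) ✗  (M3,T3,I2)→finished(I2,T3) ✗  (M4,T1,I1)→finished(I1,T1) ✓  (M4,T1,I2)→finished(I2,T1) ✓  (M4,T4,I3)→finished(I3,T4) ✓
Counterexamples (restrictor triples failing the scope): 3.

3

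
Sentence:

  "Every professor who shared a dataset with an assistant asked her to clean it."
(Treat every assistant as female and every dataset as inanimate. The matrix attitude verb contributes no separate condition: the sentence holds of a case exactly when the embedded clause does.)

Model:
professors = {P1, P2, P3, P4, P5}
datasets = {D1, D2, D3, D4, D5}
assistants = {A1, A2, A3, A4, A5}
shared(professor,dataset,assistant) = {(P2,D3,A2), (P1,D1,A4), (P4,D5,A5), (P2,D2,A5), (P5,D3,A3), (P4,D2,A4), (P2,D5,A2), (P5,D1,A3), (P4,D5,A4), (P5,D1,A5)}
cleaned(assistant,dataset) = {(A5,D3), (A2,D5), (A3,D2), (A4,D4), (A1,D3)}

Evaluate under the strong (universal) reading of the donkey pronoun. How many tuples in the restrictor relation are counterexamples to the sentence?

9

"her" takes "an assistant" as antecedent and "it" takes "a dataset"; both are donkey pronouns co-varying with the restrictor.
Strong reading: for every (p,d,a) with shared(p,d,a), cleaned(a,d).
Restrictor triples: (P1,D1,A4)→cleaned(A4,D1) ✗  (P2,D2,A5)→cleaned(A5,D2) ✗  (P2,D3,A2)→cleaned(A2,D3) ✗  (P2,D5,A2)→cleaned(A2,D5) ✓  (P4,D2,A4)→cleaned(A4,D2) ✗  (P4,D5,A4)→cleaned(A4,D5) ✗  (P4,D5,A5)→cleaned(A5,D5) ✗  (P5,D1,A3)→cleaned(A3,D1) ✗  (P5,D1,A5)→cleaned(A5,D1) ✗  (P5,D3,A3)→cleaned(A3,D3) ✗
Counterexamples (restrictor triples failing the scope): 9.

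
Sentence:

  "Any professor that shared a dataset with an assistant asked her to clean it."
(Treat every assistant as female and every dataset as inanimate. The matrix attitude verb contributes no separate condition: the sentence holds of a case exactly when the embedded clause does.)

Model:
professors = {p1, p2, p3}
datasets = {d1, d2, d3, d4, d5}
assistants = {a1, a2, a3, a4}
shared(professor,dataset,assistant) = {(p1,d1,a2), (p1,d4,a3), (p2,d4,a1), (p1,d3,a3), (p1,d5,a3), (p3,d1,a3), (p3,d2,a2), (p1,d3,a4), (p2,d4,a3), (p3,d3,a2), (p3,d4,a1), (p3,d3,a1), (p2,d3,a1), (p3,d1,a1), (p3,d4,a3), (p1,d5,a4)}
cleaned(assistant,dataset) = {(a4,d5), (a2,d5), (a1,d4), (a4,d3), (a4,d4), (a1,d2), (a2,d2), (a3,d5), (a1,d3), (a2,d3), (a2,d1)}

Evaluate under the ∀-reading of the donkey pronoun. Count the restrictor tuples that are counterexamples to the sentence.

"her" takes "an assistant" as antecedent and "it" takes "a dataset"; both are donkey pronouns co-varying with the restrictor.
Strong reading: for every (p,d,a) with shared(p,d,a), cleaned(a,d).
Restrictor triples: (p1,d1,a2)→cleaned(a2,d1) ✓  (p1,d3,a3)→cleaned(a3,d3) ✗  (p1,d3,a4)→cleaned(a4,d3) ✓  (p1,d4,a3)→cleaned(a3,d4) ✗  (p1,d5,a3)→cleaned(a3,d5) ✓  (p1,d5,a4)→cleaned(a4,d5) ✓  (p2,d3,a1)→cleaned(a1,d3) ✓  (p2,d4,a1)→cleaned(a1,d4) ✓  (p2,d4,a3)→cleaned(a3,d4) ✗  (p3,d1,a1)→cleaned(a1,d1) ✗  (p3,d1,a3)→cleaned(a3,d1) ✗  (p3,d2,a2)→cleaned(a2,d2) ✓  (p3,d3,a1)→cleaned(a1,d3) ✓  (p3,d3,a2)→cleaned(a2,d3) ✓  (p3,d4,a1)→cleaned(a1,d4) ✓  (p3,d4,a3)→cleaned(a3,d4) ✗
Counterexamples (restrictor triples failing the scope): 6.

6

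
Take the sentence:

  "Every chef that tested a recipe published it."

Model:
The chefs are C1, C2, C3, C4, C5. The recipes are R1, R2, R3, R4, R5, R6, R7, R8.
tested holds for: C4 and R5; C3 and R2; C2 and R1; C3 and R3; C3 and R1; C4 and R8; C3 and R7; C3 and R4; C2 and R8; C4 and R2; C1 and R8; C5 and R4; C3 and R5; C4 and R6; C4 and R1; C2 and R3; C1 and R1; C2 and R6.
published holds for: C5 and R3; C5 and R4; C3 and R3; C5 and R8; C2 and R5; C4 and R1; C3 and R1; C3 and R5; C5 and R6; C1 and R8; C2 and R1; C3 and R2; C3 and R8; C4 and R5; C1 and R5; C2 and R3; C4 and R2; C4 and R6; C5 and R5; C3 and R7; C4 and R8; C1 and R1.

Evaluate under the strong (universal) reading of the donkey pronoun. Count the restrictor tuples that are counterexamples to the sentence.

"it" takes "a recipe" as antecedent — a donkey pronoun bound across the clause boundary.
Strong reading: for every (c,r) with tested(c,r), published(c,r).
Restrictor pairs: (C1,R1) ✓  (C1,R8) ✓  (C2,R1) ✓  (C2,R3) ✓  (C2,R6) ✗  (C2,R8) ✗  (C3,R1) ✓  (C3,R2) ✓  (C3,R3) ✓  (C3,R4) ✗  (C3,R5) ✓  (C3,R7) ✓  (C4,R1) ✓  (C4,R2) ✓  (C4,R5) ✓  (C4,R6) ✓  (C4,R8) ✓  (C5,R4) ✓
Counterexamples (restrictor pairs failing the scope): 3.

3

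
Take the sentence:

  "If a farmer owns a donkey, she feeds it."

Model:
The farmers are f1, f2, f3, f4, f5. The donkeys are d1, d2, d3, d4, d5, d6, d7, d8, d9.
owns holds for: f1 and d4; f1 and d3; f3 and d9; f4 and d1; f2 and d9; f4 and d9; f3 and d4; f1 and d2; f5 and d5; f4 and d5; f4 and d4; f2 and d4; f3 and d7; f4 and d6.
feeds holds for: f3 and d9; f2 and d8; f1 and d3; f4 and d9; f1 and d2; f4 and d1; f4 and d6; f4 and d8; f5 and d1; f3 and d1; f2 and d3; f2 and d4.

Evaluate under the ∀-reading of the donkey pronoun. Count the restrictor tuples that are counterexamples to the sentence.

7

"it" takes "a donkey" as antecedent — a donkey pronoun bound across the clause boundary.
Strong reading: for every (f,d) with owns(f,d), feeds(f,d).
Restrictor pairs: (f1,d2) ✓  (f1,d3) ✓  (f1,d4) ✗  (f2,d4) ✓  (f2,d9) ✗  (f3,d4) ✗  (f3,d7) ✗  (f3,d9) ✓  (f4,d1) ✓  (f4,d4) ✗  (f4,d5) ✗  (f4,d6) ✓  (f4,d9) ✓  (f5,d5) ✗
Counterexamples (restrictor pairs failing the scope): 7.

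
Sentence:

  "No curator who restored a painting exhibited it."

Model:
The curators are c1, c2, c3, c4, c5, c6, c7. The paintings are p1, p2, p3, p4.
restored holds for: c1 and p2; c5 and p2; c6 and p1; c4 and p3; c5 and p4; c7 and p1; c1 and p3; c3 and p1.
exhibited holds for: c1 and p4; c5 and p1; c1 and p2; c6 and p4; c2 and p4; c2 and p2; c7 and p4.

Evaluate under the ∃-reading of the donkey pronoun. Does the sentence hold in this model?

"it" takes "a painting" as antecedent — a donkey pronoun bound across the clause boundary.
Truth condition: for no (c,p) with restored(c,p) does exhibited(c,p) hold.
Restrictor pairs — does the scope hold? (c1,p2):holds  (c1,p3):fails  (c3,p1):fails  (c4,p3):fails  (c5,p2):fails  (c5,p4):fails  (c6,p1):fails  (c7,p1):fails
Scope holds for 1 pair(s), so the sentence is false.

False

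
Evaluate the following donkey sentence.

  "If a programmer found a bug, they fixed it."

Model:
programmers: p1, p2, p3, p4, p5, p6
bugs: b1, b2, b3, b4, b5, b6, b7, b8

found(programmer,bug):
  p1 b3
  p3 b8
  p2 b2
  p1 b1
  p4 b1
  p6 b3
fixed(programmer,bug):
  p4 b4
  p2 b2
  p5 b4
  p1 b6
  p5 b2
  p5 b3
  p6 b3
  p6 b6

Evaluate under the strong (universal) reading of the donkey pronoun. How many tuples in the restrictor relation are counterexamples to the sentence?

4

"it" takes "a bug" as antecedent — a donkey pronoun bound across the clause boundary.
Strong reading: for every (p,b) with found(p,b), fixed(p,b).
Restrictor pairs: (p1,b1) ✗  (p1,b3) ✗  (p2,b2) ✓  (p3,b8) ✗  (p4,b1) ✗  (p6,b3) ✓
Counterexamples (restrictor pairs failing the scope): 4.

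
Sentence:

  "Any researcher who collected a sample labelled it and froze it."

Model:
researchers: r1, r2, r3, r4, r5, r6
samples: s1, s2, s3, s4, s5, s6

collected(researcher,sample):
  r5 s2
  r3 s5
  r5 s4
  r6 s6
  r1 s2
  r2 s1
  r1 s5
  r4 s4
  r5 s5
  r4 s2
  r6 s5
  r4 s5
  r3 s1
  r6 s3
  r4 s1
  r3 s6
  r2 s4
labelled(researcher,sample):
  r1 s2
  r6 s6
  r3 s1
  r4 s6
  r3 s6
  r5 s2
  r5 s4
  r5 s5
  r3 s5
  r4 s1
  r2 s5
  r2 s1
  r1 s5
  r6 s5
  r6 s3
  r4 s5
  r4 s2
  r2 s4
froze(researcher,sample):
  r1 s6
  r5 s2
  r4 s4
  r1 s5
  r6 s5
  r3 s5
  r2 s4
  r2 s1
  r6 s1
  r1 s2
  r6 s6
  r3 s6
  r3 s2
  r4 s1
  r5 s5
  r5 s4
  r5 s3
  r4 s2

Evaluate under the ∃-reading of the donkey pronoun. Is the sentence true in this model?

True

"it" takes "a sample" as antecedent — a donkey pronoun bound across the clause boundary.
Weak reading: every researcher r with some collected-sample has at least one collected-sample s such that labelled(r,s) ∧ froze(r,s).
Per researcher: r1:✓  r2:✓  r3:✓  r4:✓  r5:✓  r6:✓
Every researcher in the restrictor has a witness.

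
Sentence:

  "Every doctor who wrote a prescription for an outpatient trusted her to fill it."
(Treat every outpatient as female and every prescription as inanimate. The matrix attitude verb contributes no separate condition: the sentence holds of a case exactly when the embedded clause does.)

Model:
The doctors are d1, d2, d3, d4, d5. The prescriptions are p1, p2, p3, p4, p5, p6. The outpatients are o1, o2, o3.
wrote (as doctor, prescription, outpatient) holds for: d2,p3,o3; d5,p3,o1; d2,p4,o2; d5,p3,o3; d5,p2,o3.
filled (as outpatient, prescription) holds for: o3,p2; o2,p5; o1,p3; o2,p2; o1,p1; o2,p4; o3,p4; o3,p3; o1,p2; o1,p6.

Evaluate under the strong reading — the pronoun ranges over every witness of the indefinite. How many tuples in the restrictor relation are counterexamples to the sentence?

0

"her" takes "an outpatient" as antecedent and "it" takes "a prescription"; both are donkey pronouns co-varying with the restrictor.
Strong reading: for every (d,p,o) with wrote(d,p,o), filled(o,p).
Restrictor triples: (d2,p3,o3)→filled(o3,p3) ✓  (d2,p4,o2)→filled(o2,p4) ✓  (d5,p2,o3)→filled(o3,p2) ✓  (d5,p3,o1)→filled(o1,p3) ✓  (d5,p3,o3)→filled(o3,p3) ✓
Counterexamples (restrictor triples failing the scope): 0.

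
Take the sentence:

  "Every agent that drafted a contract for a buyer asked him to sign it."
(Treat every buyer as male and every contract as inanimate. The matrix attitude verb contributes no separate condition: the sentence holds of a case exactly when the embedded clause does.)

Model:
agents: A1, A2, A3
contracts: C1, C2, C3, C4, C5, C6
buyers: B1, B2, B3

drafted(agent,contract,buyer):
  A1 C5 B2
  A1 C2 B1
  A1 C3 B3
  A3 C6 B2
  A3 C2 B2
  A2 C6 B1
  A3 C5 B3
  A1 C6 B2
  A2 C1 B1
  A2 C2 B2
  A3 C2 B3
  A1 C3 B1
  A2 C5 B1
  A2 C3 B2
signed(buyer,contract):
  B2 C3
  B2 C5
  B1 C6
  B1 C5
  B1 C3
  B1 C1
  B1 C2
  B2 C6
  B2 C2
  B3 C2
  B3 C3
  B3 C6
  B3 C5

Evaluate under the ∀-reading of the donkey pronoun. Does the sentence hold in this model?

True

"him" takes "a buyer" as antecedent and "it" takes "a contract"; both are donkey pronouns co-varying with the restrictor.
Strong reading: for every (a,c,b) with drafted(a,c,b), signed(b,c).
Restrictor triples: (A1,C2,B1)→signed(B1,C2) ✓  (A1,C3,B1)→signed(B1,C3) ✓  (A1,C3,B3)→signed(B3,C3) ✓  (A1,C5,B2)→signed(B2,C5) ✓  (A1,C6,B2)→signed(B2,C6) ✓  (A2,C1,B1)→signed(B1,C1) ✓  (A2,C2,B2)→signed(B2,C2) ✓  (A2,C3,B2)→signed(B2,C3) ✓  (A2,C5,B1)→signed(B1,C5) ✓  (A2,C6,B1)→signed(B1,C6) ✓  (A3,C2,B2)→signed(B2,C2) ✓  (A3,C2,B3)→signed(B3,C2) ✓  (A3,C5,B3)→signed(B3,C5) ✓  (A3,C6,B2)→signed(B2,C6) ✓
Every restrictor triple satisfies the scope.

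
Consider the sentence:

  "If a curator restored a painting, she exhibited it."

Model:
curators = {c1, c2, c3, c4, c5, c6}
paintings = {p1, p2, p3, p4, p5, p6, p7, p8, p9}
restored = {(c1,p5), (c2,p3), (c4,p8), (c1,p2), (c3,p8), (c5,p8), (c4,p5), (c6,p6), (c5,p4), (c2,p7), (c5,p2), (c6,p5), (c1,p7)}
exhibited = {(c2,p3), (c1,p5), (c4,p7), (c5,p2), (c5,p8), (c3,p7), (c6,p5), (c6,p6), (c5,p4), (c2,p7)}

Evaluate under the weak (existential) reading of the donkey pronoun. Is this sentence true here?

False

"it" takes "a painting" as antecedent — a donkey pronoun bound across the clause boundary.
Weak reading: every curator c with some restored-painting has at least one restored-painting p such that exhibited(c,p).
Per curator: c1:✓  c2:✓  c3:✗  c4:✗  c5:✓  c6:✓
c3 has no witness among its restored-paintings.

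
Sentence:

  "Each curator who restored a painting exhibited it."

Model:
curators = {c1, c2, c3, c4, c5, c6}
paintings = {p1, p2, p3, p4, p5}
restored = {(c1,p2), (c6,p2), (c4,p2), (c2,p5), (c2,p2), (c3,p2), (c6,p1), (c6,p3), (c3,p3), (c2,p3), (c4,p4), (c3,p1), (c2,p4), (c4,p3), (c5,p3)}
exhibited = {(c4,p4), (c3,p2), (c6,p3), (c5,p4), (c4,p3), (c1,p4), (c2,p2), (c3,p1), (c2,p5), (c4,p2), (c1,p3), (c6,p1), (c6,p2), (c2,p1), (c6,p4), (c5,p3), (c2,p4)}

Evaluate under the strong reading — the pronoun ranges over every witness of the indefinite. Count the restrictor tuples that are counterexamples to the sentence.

3

"it" takes "a painting" as antecedent — a donkey pronoun bound across the clause boundary.
Strong reading: for every (c,p) with restored(c,p), exhibited(c,p).
Restrictor pairs: (c1,p2) ✗  (c2,p2) ✓  (c2,p3) ✗  (c2,p4) ✓  (c2,p5) ✓  (c3,p1) ✓  (c3,p2) ✓  (c3,p3) ✗  (c4,p2) ✓  (c4,p3) ✓  (c4,p4) ✓  (c5,p3) ✓  (c6,p1) ✓  (c6,p2) ✓  (c6,p3) ✓
Counterexamples (restrictor pairs failing the scope): 3.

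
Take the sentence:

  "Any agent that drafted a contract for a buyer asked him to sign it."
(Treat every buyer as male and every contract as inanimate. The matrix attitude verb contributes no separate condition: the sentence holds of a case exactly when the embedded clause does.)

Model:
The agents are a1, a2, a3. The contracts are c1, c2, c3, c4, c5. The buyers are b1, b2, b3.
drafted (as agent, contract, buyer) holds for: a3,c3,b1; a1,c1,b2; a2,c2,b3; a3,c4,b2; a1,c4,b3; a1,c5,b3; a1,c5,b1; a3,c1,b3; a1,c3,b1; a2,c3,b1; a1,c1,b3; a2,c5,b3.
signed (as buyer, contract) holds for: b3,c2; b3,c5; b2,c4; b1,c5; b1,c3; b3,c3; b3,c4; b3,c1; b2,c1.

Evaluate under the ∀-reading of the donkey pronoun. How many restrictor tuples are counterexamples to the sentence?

0

"him" takes "a buyer" as antecedent and "it" takes "a contract"; both are donkey pronouns co-varying with the restrictor.
Strong reading: for every (a,c,b) with drafted(a,c,b), signed(b,c).
Restrictor triples: (a1,c1,b2)→signed(b2,c1) ✓  (a1,c1,b3)→signed(b3,c1) ✓  (a1,c3,b1)→signed(b1,c3) ✓  (a1,c4,b3)→signed(b3,c4) ✓  (a1,c5,b1)→signed(b1,c5) ✓  (a1,c5,b3)→signed(b3,c5) ✓  (a2,c2,b3)→signed(b3,c2) ✓  (a2,c3,b1)→signed(b1,c3) ✓  (a2,c5,b3)→signed(b3,c5) ✓  (a3,c1,b3)→signed(b3,c1) ✓  (a3,c3,b1)→signed(b1,c3) ✓  (a3,c4,b2)→signed(b2,c4) ✓
Counterexamples (restrictor triples failing the scope): 0.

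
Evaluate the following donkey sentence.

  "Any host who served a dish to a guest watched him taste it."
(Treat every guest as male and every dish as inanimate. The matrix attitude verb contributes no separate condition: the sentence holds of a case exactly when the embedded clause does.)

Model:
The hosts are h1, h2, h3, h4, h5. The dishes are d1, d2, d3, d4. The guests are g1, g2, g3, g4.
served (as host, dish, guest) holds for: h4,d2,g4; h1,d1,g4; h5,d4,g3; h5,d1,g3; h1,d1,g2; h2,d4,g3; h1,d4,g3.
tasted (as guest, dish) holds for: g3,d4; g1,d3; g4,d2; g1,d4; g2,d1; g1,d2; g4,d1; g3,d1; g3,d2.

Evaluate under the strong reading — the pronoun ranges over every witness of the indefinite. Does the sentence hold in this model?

"him" takes "a guest" as antecedent and "it" takes "a dish"; both are donkey pronouns co-varying with the restrictor.
Strong reading: for every (h,d,g) with served(h,d,g), tasted(g,d).
Restrictor triples: (h1,d1,g2)→tasted(g2,d1) ✓  (h1,d1,g4)→tasted(g4,d1) ✓  (h1,d4,g3)→tasted(g3,d4) ✓  (h2,d4,g3)→tasted(g3,d4) ✓  (h4,d2,g4)→tasted(g4,d2) ✓  (h5,d1,g3)→tasted(g3,d1) ✓  (h5,d4,g3)→tasted(g3,d4) ✓
Every restrictor triple satisfies the scope.

True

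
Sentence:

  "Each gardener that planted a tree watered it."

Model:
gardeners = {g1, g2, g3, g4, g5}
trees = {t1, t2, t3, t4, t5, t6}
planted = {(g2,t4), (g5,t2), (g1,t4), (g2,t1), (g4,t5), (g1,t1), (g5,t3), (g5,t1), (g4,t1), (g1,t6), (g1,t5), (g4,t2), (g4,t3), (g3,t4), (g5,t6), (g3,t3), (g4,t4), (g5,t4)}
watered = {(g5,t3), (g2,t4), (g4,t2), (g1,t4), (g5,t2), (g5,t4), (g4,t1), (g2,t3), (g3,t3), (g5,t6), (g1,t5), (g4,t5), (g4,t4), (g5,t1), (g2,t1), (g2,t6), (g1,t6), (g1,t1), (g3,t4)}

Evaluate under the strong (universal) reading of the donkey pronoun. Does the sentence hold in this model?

"it" takes "a tree" as antecedent — a donkey pronoun bound across the clause boundary.
Strong reading: for every (g,t) with planted(g,t), watered(g,t).
Restrictor pairs: (g1,t1) ✓  (g1,t4) ✓  (g1,t5) ✓  (g1,t6) ✓  (g2,t1) ✓  (g2,t4) ✓  (g3,t3) ✓  (g3,t4) ✓  (g4,t1) ✓  (g4,t2) ✓  (g4,t3) ✗  (g4,t4) ✓  (g4,t5) ✓  (g5,t1) ✓  (g5,t2) ✓  (g5,t3) ✓  (g5,t4) ✓  (g5,t6) ✓
Counterexample: (g4,t3) is in planted but fails the scope.

False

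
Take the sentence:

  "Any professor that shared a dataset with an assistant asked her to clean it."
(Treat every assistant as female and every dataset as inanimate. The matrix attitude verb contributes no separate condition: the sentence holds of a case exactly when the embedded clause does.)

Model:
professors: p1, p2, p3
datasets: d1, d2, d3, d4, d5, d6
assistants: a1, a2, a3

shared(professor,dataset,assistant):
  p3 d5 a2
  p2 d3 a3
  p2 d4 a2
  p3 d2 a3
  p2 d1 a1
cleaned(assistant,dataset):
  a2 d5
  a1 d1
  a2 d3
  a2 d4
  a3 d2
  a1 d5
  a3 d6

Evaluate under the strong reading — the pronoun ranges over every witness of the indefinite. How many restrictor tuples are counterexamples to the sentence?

1

"her" takes "an assistant" as antecedent and "it" takes "a dataset"; both are donkey pronouns co-varying with the restrictor.
Strong reading: for every (p,d,a) with shared(p,d,a), cleaned(a,d).
Restrictor triples: (p2,d1,a1)→cleaned(a1,d1) ✓  (p2,d3,a3)→cleaned(a3,d3) ✗  (p2,d4,a2)→cleaned(a2,d4) ✓  (p3,d2,a3)→cleaned(a3,d2) ✓  (p3,d5,a2)→cleaned(a2,d5) ✓
Counterexamples (restrictor triples failing the scope): 1.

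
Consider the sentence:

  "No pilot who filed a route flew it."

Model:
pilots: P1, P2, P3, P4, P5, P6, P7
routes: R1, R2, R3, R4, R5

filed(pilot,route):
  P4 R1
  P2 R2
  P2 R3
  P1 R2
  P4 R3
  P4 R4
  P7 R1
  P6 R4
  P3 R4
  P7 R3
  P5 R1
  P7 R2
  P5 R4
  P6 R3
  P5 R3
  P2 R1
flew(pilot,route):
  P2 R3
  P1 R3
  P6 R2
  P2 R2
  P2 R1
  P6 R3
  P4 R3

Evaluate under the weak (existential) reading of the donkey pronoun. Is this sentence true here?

"it" takes "a route" as antecedent — a donkey pronoun bound across the clause boundary.
Truth condition: for no (p,r) with filed(p,r) does flew(p,r) hold.
Restrictor pairs — does the scope hold? (P1,R2):fails  (P2,R1):holds  (P2,R2):holds  (P2,R3):holds  (P3,R4):fails  (P4,R1):fails  (P4,R3):holds  (P4,R4):fails  (P5,R1):fails  (P5,R3):fails  (P5,R4):fails  (P6,R3):holds  (P6,R4):fails  (P7,R1):fails  (P7,R2):fails  (P7,R3):fails
Scope holds for 5 pair(s), so the sentence is false.

False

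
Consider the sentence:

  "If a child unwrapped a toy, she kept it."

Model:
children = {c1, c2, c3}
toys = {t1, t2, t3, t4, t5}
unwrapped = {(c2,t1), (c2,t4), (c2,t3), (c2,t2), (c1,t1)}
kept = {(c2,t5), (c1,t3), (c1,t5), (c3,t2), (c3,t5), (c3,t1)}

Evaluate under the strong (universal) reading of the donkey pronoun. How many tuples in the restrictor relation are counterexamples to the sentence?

"it" takes "a toy" as antecedent — a donkey pronoun bound across the clause boundary.
Strong reading: for every (c,t) with unwrapped(c,t), kept(c,t).
Restrictor pairs: (c1,t1) ✗  (c2,t1) ✗  (c2,t2) ✗  (c2,t3) ✗  (c2,t4) ✗
Counterexamples (restrictor pairs failing the scope): 5.

5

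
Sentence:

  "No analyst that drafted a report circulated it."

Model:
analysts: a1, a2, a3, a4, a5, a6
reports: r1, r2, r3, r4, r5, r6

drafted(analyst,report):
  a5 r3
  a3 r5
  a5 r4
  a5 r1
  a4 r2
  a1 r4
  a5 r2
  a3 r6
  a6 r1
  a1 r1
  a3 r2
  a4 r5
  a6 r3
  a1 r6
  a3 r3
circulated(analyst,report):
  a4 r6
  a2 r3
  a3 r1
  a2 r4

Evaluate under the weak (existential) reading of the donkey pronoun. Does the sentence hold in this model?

"it" takes "a report" as antecedent — a donkey pronoun bound across the clause boundary.
Truth condition: for no (a,r) with drafted(a,r) does circulated(a,r) hold.
Restrictor pairs — does the scope hold? (a1,r1):fails  (a1,r4):fails  (a1,r6):fails  (a3,r2):fails  (a3,r3):fails  (a3,r5):fails  (a3,r6):fails  (a4,r2):fails  (a4,r5):fails  (a5,r1):fails  (a5,r2):fails  (a5,r3):fails  (a5,r4):fails  (a6,r1):fails  (a6,r3):fails
Scope holds for no restrictor pair, so the sentence is true.

True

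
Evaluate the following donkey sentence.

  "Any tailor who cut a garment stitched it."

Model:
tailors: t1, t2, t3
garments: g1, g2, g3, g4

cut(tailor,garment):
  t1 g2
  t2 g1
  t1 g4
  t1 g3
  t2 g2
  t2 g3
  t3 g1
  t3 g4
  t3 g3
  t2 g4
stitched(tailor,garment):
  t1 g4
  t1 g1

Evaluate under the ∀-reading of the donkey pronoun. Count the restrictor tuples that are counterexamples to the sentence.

"it" takes "a garment" as antecedent — a donkey pronoun bound across the clause boundary.
Strong reading: for every (t,g) with cut(t,g), stitched(t,g).
Restrictor pairs: (t1,g2) ✗  (t1,g3) ✗  (t1,g4) ✓  (t2,g1) ✗  (t2,g2) ✗  (t2,g3) ✗  (t2,g4) ✗  (t3,g1) ✗  (t3,g3) ✗  (t3,g4) ✗
Counterexamples (restrictor pairs failing the scope): 9.

9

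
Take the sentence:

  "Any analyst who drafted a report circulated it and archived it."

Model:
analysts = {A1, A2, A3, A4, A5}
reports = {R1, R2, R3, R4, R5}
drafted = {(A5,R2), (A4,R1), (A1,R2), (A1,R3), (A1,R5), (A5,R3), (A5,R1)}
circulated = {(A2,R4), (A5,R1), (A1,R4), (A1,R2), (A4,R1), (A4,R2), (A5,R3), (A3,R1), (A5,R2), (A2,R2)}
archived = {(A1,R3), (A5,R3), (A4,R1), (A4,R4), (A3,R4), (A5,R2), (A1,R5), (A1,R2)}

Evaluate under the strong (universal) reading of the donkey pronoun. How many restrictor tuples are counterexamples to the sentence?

"it" takes "a report" as antecedent — a donkey pronoun bound across the clause boundary.
Strong reading: for every (a,r) with drafted(a,r), circulated(a,r) ∧ archived(a,r).
Restrictor pairs: (A1,R2) ✓  (A1,R3) ✗  (A1,R5) ✗  (A4,R1) ✓  (A5,R1) ✗  (A5,R2) ✓  (A5,R3) ✓
Counterexamples (restrictor pairs failing the scope): 3.

3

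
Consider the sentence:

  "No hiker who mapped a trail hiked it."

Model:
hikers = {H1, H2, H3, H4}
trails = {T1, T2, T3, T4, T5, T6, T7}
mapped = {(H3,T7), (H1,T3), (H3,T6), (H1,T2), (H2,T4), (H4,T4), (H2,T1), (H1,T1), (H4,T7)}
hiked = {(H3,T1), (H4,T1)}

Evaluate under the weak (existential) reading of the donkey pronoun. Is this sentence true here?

True

"it" takes "a trail" as antecedent — a donkey pronoun bound across the clause boundary.
Truth condition: for no (h,t) with mapped(h,t) does hiked(h,t) hold.
Restrictor pairs — does the scope hold? (H1,T1):fails  (H1,T2):fails  (H1,T3):fails  (H2,T1):fails  (H2,T4):fails  (H3,T6):fails  (H3,T7):fails  (H4,T4):fails  (H4,T7):fails
Scope holds for no restrictor pair, so the sentence is true.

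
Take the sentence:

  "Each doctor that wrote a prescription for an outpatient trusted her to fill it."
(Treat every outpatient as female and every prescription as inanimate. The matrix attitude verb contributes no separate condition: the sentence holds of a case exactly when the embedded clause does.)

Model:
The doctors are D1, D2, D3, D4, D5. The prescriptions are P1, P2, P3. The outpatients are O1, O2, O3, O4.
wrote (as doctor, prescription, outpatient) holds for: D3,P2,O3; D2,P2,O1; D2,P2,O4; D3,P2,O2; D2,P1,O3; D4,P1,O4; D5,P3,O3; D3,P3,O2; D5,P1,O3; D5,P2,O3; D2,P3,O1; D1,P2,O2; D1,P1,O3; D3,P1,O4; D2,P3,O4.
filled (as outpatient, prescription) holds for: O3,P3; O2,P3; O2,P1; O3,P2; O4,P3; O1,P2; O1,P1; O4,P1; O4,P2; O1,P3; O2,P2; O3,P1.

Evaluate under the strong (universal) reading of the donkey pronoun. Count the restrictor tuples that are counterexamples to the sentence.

"her" takes "an outpatient" as antecedent and "it" takes "a prescription"; both are donkey pronouns co-varying with the restrictor.
Strong reading: for every (d,p,o) with wrote(d,p,o), filled(o,p).
Restrictor triples: (D1,P1,O3)→filled(O3,P1) ✓  (D1,P2,O2)→filled(O2,P2) ✓  (D2,P1,O3)→filled(O3,P1) ✓  (D2,P2,O1)→filled(O1,P2) ✓  (D2,P2,O4)→filled(O4,P2) ✓  (D2,P3,O1)→filled(O1,P3) ✓  (D2,P3,O4)→filled(O4,P3) ✓  (D3,P1,O4)→filled(O4,P1) ✓  (D3,P2,O2)→filled(O2,P2) ✓  (D3,P2,O3)→filled(O3,P2) ✓  (D3,P3,O2)→filled(O2,P3) ✓  (D4,P1,O4)→filled(O4,P1) ✓  (D5,P1,O3)→filled(O3,P1) ✓  (D5,P2,O3)→filled(O3,P2) ✓  (D5,P3,O3)→filled(O3,P3) ✓
Counterexamples (restrictor triples failing the scope): 0.

0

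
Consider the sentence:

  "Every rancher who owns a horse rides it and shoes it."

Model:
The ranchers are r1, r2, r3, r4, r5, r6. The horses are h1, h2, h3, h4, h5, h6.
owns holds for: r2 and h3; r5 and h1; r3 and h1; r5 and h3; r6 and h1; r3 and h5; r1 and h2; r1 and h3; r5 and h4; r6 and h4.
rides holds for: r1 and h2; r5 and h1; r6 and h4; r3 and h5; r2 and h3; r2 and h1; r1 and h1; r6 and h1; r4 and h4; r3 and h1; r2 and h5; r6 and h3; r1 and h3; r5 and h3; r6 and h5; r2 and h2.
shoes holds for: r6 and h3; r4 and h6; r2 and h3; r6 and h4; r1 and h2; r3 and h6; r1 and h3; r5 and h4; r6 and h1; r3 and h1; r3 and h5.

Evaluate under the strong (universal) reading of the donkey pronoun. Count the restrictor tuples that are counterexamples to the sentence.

3

"it" takes "a horse" as antecedent — a donkey pronoun bound across the clause boundary.
Strong reading: for every (r,h) with owns(r,h), rides(r,h) ∧ shoes(r,h).
Restrictor pairs: (r1,h2) ✓  (r1,h3) ✓  (r2,h3) ✓  (r3,h1) ✓  (r3,h5) ✓  (r5,h1) ✗  (r5,h3) ✗  (r5,h4) ✗  (r6,h1) ✓  (r6,h4) ✓
Counterexamples (restrictor pairs failing the scope): 3.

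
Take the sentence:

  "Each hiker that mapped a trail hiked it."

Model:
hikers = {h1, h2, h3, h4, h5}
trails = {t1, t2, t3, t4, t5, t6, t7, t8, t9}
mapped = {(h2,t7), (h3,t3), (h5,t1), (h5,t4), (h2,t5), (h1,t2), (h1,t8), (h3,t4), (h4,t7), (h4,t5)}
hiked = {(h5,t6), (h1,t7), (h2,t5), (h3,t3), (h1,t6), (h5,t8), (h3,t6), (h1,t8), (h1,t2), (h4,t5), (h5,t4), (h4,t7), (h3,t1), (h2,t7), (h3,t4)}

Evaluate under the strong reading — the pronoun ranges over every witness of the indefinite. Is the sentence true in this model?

"it" takes "a trail" as antecedent — a donkey pronoun bound across the clause boundary.
Strong reading: for every (h,t) with mapped(h,t), hiked(h,t).
Restrictor pairs: (h1,t2) ✓  (h1,t8) ✓  (h2,t5) ✓  (h2,t7) ✓  (h3,t3) ✓  (h3,t4) ✓  (h4,t5) ✓  (h4,t7) ✓  (h5,t1) ✗  (h5,t4) ✓
Counterexample: (h5,t1) is in mapped but fails the scope.

False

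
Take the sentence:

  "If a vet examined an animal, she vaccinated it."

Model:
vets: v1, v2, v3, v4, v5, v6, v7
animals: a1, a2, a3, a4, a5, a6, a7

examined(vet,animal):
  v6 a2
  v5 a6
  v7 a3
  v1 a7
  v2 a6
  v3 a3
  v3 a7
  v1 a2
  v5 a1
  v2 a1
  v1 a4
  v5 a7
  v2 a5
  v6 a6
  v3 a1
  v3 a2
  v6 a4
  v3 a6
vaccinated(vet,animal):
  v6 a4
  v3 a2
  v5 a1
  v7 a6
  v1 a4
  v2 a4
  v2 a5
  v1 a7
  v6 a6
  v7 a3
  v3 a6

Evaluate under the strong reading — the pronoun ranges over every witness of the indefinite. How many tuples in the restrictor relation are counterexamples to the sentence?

"it" takes "an animal" as antecedent — a donkey pronoun bound across the clause boundary.
Strong reading: for every (v,a) with examined(v,a), vaccinated(v,a).
Restrictor pairs: (v1,a2) ✗  (v1,a4) ✓  (v1,a7) ✓  (v2,a1) ✗  (v2,a5) ✓  (v2,a6) ✗  (v3,a1) ✗  (v3,a2) ✓  (v3,a3) ✗  (v3,a6) ✓  (v3,a7) ✗  (v5,a1) ✓  (v5,a6) ✗  (v5,a7) ✗  (v6,a2) ✗  (v6,a4) ✓  (v6,a6) ✓  (v7,a3) ✓
Counterexamples (restrictor pairs failing the scope): 9.

9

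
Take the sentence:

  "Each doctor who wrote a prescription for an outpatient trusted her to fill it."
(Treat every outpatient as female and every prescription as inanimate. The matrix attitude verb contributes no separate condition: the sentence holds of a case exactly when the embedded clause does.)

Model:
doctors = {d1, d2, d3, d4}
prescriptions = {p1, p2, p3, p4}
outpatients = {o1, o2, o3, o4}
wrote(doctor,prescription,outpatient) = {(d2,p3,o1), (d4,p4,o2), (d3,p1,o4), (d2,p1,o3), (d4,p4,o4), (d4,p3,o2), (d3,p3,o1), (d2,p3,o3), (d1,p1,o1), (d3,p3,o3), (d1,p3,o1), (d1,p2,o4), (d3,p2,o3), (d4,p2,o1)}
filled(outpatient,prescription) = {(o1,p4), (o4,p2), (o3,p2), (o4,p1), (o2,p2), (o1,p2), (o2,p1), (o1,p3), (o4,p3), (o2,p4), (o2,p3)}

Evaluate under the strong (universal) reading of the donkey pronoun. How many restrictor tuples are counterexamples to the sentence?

"her" takes "an outpatient" as antecedent and "it" takes "a prescription"; both are donkey pronouns co-varying with the restrictor.
Strong reading: for every (d,p,o) with wrote(d,p,o), filled(o,p).
Restrictor triples: (d1,p1,o1)→filled(o1,p1) ✗  (d1,p2,o4)→filled(o4,p2) ✓  (d1,p3,o1)→filled(o1,p3) ✓  (d2,p1,o3)→filled(o3,p1) ✗  (d2,p3,o1)→filled(o1,p3) ✓  (d2,p3,o3)→filled(o3,p3) ✗  (d3,p1,o4)→filled(o4,p1) ✓  (d3,p2,o3)→filled(o3,p2) ✓  (d3,p3,o1)→filled(o1,p3) ✓  (d3,p3,o3)→filled(o3,p3) ✗  (d4,p2,o1)→filled(o1,p2) ✓  (d4,p3,o2)→filled(o2,p3) ✓  (d4,p4,o2)→filled(o2,p4) ✓  (d4,p4,o4)→filled(o4,p4) ✗
Counterexamples (restrictor triples failing the scope): 5.

5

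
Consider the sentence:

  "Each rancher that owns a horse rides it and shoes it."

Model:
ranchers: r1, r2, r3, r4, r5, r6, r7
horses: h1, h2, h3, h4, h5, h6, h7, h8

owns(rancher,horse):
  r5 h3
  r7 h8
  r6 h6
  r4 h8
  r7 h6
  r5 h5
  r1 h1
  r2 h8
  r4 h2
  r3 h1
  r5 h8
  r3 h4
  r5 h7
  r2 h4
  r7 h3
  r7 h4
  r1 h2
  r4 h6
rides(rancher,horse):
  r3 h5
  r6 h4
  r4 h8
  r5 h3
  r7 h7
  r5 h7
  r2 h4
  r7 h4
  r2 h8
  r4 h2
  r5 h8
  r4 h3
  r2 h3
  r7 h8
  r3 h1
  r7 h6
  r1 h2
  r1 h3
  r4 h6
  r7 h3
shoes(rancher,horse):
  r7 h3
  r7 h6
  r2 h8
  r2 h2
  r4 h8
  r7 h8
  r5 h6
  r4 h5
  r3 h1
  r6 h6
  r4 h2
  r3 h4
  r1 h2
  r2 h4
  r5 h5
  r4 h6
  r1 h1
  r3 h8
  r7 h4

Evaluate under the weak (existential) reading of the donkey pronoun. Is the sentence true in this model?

False

"it" takes "a horse" as antecedent — a donkey pronoun bound across the clause boundary.
Weak reading: every rancher r with some owns-horse has at least one owns-horse h such that rides(r,h) ∧ shoes(r,h).
Per rancher: r1:✓  r2:✓  r3:✓  r4:✓  r5:✗  r6:✗  r7:✓
r5 has no witness among its owns-horses.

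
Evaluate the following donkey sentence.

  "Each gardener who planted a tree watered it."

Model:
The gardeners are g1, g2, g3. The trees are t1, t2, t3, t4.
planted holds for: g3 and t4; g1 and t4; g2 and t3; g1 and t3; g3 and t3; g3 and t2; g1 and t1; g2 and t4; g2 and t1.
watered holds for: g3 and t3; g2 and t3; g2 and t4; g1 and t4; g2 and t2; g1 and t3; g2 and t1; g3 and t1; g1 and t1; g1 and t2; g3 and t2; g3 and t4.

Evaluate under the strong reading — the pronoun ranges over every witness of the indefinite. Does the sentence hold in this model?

"it" takes "a tree" as antecedent — a donkey pronoun bound across the clause boundary.
Strong reading: for every (g,t) with planted(g,t), watered(g,t).
Restrictor pairs: (g1,t1) ✓  (g1,t3) ✓  (g1,t4) ✓  (g2,t1) ✓  (g2,t3) ✓  (g2,t4) ✓  (g3,t2) ✓  (g3,t3) ✓  (g3,t4) ✓
Every restrictor pair satisfies the scope.

True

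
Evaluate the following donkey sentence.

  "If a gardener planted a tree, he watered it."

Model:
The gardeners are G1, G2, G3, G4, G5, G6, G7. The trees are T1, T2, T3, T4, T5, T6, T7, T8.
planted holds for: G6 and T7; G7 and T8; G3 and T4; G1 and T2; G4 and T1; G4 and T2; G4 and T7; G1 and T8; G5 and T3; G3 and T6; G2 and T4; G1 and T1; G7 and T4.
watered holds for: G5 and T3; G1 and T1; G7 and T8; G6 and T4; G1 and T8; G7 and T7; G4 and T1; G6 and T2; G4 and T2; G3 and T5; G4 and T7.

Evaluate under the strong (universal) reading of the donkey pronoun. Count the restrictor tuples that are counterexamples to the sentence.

6

"it" takes "a tree" as antecedent — a donkey pronoun bound across the clause boundary.
Strong reading: for every (g,t) with planted(g,t), watered(g,t).
Restrictor pairs: (G1,T1) ✓  (G1,T2) ✗  (G1,T8) ✓  (G2,T4) ✗  (G3,T4) ✗  (G3,T6) ✗  (G4,T1) ✓  (G4,T2) ✓  (G4,T7) ✓  (G5,T3) ✓  (G6,T7) ✗  (G7,T4) ✗  (G7,T8) ✓
Counterexamples (restrictor pairs failing the scope): 6.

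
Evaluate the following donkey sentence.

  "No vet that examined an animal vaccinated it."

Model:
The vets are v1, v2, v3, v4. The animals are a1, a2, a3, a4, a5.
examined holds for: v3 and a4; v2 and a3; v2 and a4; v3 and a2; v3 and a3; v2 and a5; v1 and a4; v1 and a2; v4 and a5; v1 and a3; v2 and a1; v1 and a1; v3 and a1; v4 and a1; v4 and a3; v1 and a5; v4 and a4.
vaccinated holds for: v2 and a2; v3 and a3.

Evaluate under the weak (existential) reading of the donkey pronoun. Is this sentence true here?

False

"it" takes "an animal" as antecedent — a donkey pronoun bound across the clause boundary.
Truth condition: for no (v,a) with examined(v,a) does vaccinated(v,a) hold.
Restrictor pairs — does the scope hold? (v1,a1):fails  (v1,a2):fails  (v1,a3):fails  (v1,a4):fails  (v1,a5):fails  (v2,a1):fails  (v2,a3):fails  (v2,a4):fails  (v2,a5):fails  (v3,a1):fails  (v3,a2):fails  (v3,a3):holds  (v3,a4):fails  (v4,a1):fails  (v4,a3):fails  (v4,a4):fails  (v4,a5):fails
Scope holds for 1 pair(s), so the sentence is false.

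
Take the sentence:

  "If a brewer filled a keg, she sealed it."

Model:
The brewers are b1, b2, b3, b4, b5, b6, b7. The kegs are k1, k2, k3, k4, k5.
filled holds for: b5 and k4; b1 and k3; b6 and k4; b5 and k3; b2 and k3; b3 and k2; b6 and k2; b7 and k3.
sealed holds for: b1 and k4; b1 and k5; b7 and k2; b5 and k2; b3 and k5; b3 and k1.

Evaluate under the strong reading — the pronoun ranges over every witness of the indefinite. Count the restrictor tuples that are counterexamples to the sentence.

"it" takes "a keg" as antecedent — a donkey pronoun bound across the clause boundary.
Strong reading: for every (b,k) with filled(b,k), sealed(b,k).
Restrictor pairs: (b1,k3) ✗  (b2,k3) ✗  (b3,k2) ✗  (b5,k3) ✗  (b5,k4) ✗  (b6,k2) ✗  (b6,k4) ✗  (b7,k3) ✗
Counterexamples (restrictor pairs failing the scope): 8.

8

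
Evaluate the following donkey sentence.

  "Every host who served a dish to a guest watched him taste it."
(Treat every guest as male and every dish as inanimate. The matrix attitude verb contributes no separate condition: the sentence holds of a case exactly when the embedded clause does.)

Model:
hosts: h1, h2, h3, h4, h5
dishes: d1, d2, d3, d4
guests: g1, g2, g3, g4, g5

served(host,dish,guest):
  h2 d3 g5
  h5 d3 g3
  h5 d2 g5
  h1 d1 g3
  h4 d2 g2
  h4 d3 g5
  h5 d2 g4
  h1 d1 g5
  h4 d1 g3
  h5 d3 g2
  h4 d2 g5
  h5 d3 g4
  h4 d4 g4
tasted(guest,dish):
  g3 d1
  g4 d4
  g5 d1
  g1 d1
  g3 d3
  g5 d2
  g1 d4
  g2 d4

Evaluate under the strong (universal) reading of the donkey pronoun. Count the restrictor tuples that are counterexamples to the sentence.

6

"him" takes "a guest" as antecedent and "it" takes "a dish"; both are donkey pronouns co-varying with the restrictor.
Strong reading: for every (h,d,g) with served(h,d,g), tasted(g,d).
Restrictor triples: (h1,d1,g3)→tasted(g3,d1) ✓  (h1,d1,g5)→tasted(g5,d1) ✓  (h2,d3,g5)→tasted(g5,d3) ✗  (h4,d1,g3)→tasted(g3,d1) ✓  (h4,d2,g2)→tasted(g2,d2) ✗  (h4,d2,g5)→tasted(g5,d2) ✓  (h4,d3,g5)→tasted(g5,d3) ✗  (h4,d4,g4)→tasted(g4,d4) ✓  (h5,d2,g4)→tasted(g4,d2) ✗  (h5,d2,g5)→tasted(g5,d2) ✓  (h5,d3,g2)→tasted(g2,d3) ✗  (h5,d3,g3)→tasted(g3,d3) ✓  (h5,d3,g4)→tasted(g4,d3) ✗
Counterexamples (restrictor triples failing the scope): 6.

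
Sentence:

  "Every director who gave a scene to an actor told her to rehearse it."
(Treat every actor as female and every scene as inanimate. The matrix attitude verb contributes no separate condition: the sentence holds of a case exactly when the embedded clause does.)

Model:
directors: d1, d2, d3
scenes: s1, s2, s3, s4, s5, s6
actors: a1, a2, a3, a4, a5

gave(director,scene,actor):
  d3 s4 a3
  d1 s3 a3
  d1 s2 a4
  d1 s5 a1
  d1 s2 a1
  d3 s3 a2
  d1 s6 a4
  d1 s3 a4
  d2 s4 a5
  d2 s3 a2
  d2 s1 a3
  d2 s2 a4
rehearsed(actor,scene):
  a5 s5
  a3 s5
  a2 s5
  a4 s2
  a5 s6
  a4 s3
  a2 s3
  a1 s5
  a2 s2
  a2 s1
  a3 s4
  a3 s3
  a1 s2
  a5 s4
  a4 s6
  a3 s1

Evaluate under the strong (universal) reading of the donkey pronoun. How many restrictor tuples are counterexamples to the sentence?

"her" takes "an actor" as antecedent and "it" takes "a scene"; both are donkey pronouns co-varying with the restrictor.
Strong reading: for every (d,s,a) with gave(d,s,a), rehearsed(a,s).
Restrictor triples: (d1,s2,a1)→rehearsed(a1,s2) ✓  (d1,s2,a4)→rehearsed(a4,s2) ✓  (d1,s3,a3)→rehearsed(a3,s3) ✓  (d1,s3,a4)→rehearsed(a4,s3) ✓  (d1,s5,a1)→rehearsed(a1,s5) ✓  (d1,s6,a4)→rehearsed(a4,s6) ✓  (d2,s1,a3)→rehearsed(a3,s1) ✓  (d2,s2,a4)→rehearsed(a4,s2) ✓  (d2,s3,a2)→rehearsed(a2,s3) ✓  (d2,s4,a5)→rehearsed(a5,s4) ✓  (d3,s3,a2)→rehearsed(a2,s3) ✓  (d3,s4,a3)→rehearsed(a3,s4) ✓
Counterexamples (restrictor triples failing the scope): 0.

0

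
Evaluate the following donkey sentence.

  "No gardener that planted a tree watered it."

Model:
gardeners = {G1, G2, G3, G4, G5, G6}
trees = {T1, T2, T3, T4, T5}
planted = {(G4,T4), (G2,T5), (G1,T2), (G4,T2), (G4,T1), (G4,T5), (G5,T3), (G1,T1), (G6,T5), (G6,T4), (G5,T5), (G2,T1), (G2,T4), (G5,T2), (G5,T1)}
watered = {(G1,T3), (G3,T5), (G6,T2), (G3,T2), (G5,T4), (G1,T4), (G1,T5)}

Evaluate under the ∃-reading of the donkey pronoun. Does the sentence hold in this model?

"it" takes "a tree" as antecedent — a donkey pronoun bound across the clause boundary.
Truth condition: for no (g,t) with planted(g,t) does watered(g,t) hold.
Restrictor pairs — does the scope hold? (G1,T1):fails  (G1,T2):fails  (G2,T1):fails  (G2,T4):fails  (G2,T5):fails  (G4,T1):fails  (G4,T2):fails  (G4,T4):fails  (G4,T5):fails  (G5,T1):fails  (G5,T2):fails  (G5,T3):fails  (G5,T5):fails  (G6,T4):fails  (G6,T5):fails
Scope holds for no restrictor pair, so the sentence is true.

True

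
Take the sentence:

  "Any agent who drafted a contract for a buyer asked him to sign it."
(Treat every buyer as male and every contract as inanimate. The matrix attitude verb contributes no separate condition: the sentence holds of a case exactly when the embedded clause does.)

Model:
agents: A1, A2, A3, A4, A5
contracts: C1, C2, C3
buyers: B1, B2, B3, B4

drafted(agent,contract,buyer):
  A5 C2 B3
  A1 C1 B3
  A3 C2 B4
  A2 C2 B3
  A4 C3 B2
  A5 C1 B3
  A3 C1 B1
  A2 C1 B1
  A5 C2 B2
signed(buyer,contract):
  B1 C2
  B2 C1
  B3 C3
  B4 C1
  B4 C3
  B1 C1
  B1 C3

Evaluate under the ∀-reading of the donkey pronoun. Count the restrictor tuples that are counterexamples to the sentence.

"him" takes "a buyer" as antecedent and "it" takes "a contract"; both are donkey pronouns co-varying with the restrictor.
Strong reading: for every (a,c,b) with drafted(a,c,b), signed(b,c).
Restrictor triples: (A1,C1,B3)→signed(B3,C1) ✗  (A2,C1,B1)→signed(B1,C1) ✓  (A2,C2,B3)→signed(B3,C2) ✗  (A3,C1,B1)→signed(B1,C1) ✓  (A3,C2,B4)→signed(B4,C2) ✗  (A4,C3,B2)→signed(B2,C3) ✗  (A5,C1,B3)→signed(B3,C1) ✗  (A5,C2,B2)→signed(B2,C2) ✗  (A5,C2,B3)→signed(B3,C2) ✗
Counterexamples (restrictor triples failing the scope): 7.

7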